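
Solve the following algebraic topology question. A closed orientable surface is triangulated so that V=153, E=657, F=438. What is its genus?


chi = V - E + F = 153 - 657 + 438 = -66
For orientable closed surface: chi = 2 - 2g, so g = (2 - chi)/2.
g = (2 - (-66)) / 2 = 68 / 2 = 34

34


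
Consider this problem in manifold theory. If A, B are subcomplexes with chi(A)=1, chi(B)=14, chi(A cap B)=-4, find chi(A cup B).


chi(A cup B) = chi(A) + chi(B) - chi(A cap B)
= 1 + (14) - (-4)
= 19

19


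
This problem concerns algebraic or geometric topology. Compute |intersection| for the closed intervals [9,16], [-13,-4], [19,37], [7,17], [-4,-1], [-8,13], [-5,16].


Intersection = [max(a_i), min(b_i)] = [19, -4].
Since 19 > -4, the intersection is empty.
Length = 0

0


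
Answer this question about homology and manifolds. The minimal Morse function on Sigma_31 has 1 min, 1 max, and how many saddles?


A perfect Morse function has m_k = b_k.
For Sigma_31: b_0=1, b_1=2g=62, b_2=1.
Saddles m_1 = 2g = 62

62


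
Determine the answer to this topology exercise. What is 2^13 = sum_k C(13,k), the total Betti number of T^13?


b_k(T^13) = C(13,k), so the sum over k is sum_k C(13,k) = 2^13.
Total = 2^13 = 8192

8192


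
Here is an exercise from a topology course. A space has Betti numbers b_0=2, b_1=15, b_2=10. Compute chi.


chi = sum_k (-1)^k b_k.
= (2) + (-15) + (10)
= -3

-3


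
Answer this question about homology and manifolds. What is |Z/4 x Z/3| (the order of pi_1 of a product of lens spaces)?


pi_1(X x Y) = pi_1(X) x pi_1(Y).
pi_1(L(4,1)) = Z/4, pi_1(L(3,1)) = Z/3.
|Z/4 x Z/3| = 4 * 3 = 12

12


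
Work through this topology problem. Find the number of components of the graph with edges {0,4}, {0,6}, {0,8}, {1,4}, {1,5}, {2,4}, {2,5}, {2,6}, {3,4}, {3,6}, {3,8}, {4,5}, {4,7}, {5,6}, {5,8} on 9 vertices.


Run DFS/union-find over 9 vertices.
V = 9, E = 15.
Number of components = 1

1


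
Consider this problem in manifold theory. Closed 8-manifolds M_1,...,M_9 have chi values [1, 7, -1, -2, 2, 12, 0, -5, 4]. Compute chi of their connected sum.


For n-manifolds: chi(A#B) = chi(A) + chi(B) - chi(S^8).
chi(S^8) = 1 + (-1)^8 = 2.
chi(#) = (sum chi_i) - (9-1)*chi(S^8) = 18 - 8*2 = 2

2


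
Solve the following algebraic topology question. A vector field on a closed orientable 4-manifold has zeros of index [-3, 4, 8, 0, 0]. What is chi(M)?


Poincare-Hopf: chi(M) = sum of indices of zeros.
chi = (-3) + (4) + (8) + (0) + (0) = 9

9


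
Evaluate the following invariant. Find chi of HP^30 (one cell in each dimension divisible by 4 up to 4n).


HP^30 has one cell in each dimension 0, 4, ..., 4*30 (30+1 cells, all even-dim).
chi = 30 + 1 = 31

31


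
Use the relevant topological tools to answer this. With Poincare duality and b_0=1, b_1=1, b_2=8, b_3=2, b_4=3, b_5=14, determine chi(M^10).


By Poincare duality b_k = b_{10-k}, so full Betti numbers: b_0=1, b_1=1, b_2=8, b_3=2, b_4=3, b_5=14, b_6=3, b_7=2, b_8=8, b_9=1, b_10=1.
chi = sum (-1)^k b_k = 4

4


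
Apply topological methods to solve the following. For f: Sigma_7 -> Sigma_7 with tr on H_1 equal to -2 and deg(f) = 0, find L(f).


L(f) = tr(f_0*) - tr(f_1*) + tr(f_2*).
= 1 - (-2) + (0)
= 3

3


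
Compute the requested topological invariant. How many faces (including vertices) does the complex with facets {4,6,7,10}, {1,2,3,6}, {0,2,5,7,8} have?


Each maximal simplex on m vertices has 2^m - 1 nonempty faces.
Take the union (dedupe shared faces).
Total distinct faces = 58

58


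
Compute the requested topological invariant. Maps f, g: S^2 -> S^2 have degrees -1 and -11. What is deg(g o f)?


Degree is multiplicative under composition: deg(g o f) = deg(g) * deg(f).
= -11 * -1 = 11

11


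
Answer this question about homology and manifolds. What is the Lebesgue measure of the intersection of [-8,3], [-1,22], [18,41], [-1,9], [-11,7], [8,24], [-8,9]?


Intersection = [max(a_i), min(b_i)] = [18, 3].
Since 18 > 3, the intersection is empty.
Length = 0

0


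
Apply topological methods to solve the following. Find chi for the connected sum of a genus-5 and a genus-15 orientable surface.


chi(Sigma_5) = 2 - 2*5 = -8
chi(Sigma_15) = 2 - 2*15 = -28
For surfaces: chi(A#B) = chi(A) + chi(B) - 2.
chi = -8 + -28 - 2 = -38

-38


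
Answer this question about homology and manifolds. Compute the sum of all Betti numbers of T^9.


b_k(T^9) = C(9,k), so the sum over k is sum_k C(9,k) = 2^9.
Total = 2^9 = 512

512


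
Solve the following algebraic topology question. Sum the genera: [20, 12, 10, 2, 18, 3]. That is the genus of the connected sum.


Genus is additive under connected sum of orientable surfaces.
g = 20 + 12 + 10 + 2 + 18 + 3 = 65

65


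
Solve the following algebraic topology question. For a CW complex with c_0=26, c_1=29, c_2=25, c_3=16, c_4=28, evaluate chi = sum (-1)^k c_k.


chi = sum_k (-1)^k c_k.
= (-1)^0*26 + (-1)^1*29 + (-1)^2*25 + (-1)^3*16 + (-1)^4*28
= (26) + (-29) + (25) + (-16) + (28)
= 34

34


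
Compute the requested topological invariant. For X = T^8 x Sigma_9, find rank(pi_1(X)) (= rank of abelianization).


pi_1(A x B) = pi_1(A) x pi_1(B); rank of abelianization = b_1.
b_1(T^8) = 8, b_1(Sigma_9) = 2*9 = 18.
b_1(product) = 8 + 18 = 26

26


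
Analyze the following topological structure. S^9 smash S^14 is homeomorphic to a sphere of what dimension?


S^m ^ S^n = S^{m+n}.
k = 9 + 14 = 23

23


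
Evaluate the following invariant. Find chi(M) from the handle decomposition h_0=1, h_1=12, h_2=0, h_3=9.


Handles of index k contribute (-1)^k to chi (same as CW cells).
chi = (1) + (-12) + (0) + (-9) = -20

-20


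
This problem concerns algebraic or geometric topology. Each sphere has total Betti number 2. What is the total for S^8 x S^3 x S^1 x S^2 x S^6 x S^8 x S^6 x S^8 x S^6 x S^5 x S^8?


Total Betti number is multiplicative under products.
Each S^d (d>=1) has total Betti number 2.
There are 11 sphere factors.
Total = 2^11 = 2048

2048


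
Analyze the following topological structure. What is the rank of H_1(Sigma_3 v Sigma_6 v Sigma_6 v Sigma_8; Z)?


For a wedge X v Y: reduced H_k(X v Y) = H_k(X) + H_k(Y).
Each Sigma_g contributes b_1 = 2g.
b_1 = 6 + 12 + 12 + 16 = 46

46


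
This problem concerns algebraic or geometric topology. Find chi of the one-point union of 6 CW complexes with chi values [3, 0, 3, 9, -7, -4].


chi(A v B) = chi(A) + chi(B) - 1 (one point identified).
For 6 spaces: chi = (sum chi_i) - (6 - 1).
sum = 4; chi = 4 - 5 = -1

-1


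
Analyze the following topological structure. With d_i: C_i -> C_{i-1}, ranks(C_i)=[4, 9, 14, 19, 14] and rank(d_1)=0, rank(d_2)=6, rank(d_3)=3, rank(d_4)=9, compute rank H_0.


rank H_k = rank(ker d_k) - rank(im d_{k+1}).
rank(ker d_0) = rank(C_0) - rank(d_0) = 4 - 0 = 4.
rank(im d_{0+1}) = 0.
rank H_0 = 4 - 0 = 4

4


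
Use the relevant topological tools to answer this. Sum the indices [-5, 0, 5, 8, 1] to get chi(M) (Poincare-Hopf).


Poincare-Hopf: chi(M) = sum of indices of zeros.
chi = (-5) + (0) + (5) + (8) + (1) = 9

9


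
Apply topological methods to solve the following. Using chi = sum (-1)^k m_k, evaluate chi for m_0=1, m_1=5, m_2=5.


Morse theory: chi(M) = sum_k (-1)^k m_k where m_k = #(index-k critical points).
= (1) + (-5) + (5) = 1

1


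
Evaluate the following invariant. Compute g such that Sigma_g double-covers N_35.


chi(N_35) = 2 - 35 = -33.
Double cover: chi(Sigma_g) = 2 * chi(N_35) = 2*(-33) = -66.
2 - 2g = -66, so g = (2 - (-66))/2 = 68/2 = 34

34


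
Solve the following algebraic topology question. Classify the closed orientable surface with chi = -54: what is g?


chi = 2 - 2g for closed orientable surfaces.
-54 = 2 - 2g
2g = 2 - (-54) = 56
g = 28

28


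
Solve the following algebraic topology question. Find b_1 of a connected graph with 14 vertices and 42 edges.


For a connected graph: rank(pi_1) = b_1 = E - V + 1 = 1 - chi.
chi = V - E = 14 - 42 = -28.
rank = 1 - (-28) = 42 - 14 + 1 = 29

29


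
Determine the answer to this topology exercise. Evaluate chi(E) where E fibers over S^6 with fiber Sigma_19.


chi(S^6) = 2 (n even), chi(Sigma_19) = 2 - 2*19 = -36.
chi(E) = 2 * (-36) = -72

-72


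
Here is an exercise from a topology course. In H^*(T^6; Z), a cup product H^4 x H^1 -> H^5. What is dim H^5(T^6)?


Cup product: H^p x H^q -> H^{p+q}; here p+q = 4+1 = 5.
rank H^k(T^n) = C(n,k).
C(6,5) = 6

6


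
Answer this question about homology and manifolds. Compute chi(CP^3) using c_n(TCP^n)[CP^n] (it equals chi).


For any closed oriented manifold, <e(TM),[M]> = chi(M).
chi(CP^3) = 3+1 = 4

4


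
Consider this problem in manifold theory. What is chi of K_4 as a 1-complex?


K_4: V = 4, E = C(4,2) = 6.
chi = V - E = 4 - 6 = -2

-2


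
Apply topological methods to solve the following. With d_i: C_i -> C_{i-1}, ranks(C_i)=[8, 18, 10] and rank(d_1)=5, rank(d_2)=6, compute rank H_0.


rank H_k = rank(ker d_k) - rank(im d_{k+1}).
rank(ker d_0) = rank(C_0) - rank(d_0) = 8 - 0 = 8.
rank(im d_{0+1}) = 5.
rank H_0 = 8 - 5 = 3

3


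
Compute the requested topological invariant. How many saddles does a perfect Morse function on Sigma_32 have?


A perfect Morse function has m_k = b_k.
For Sigma_32: b_0=1, b_1=2g=64, b_2=1.
Saddles m_1 = 2g = 64

64


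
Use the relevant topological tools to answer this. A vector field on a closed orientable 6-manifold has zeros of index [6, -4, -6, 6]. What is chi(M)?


Poincare-Hopf: chi(M) = sum of indices of zeros.
chi = (6) + (-4) + (-6) + (6) = 2

2


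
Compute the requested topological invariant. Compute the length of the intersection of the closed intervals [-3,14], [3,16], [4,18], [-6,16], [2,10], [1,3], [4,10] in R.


Intersection = [max(a_i), min(b_i)] = [4, 3].
Since 4 > 3, the intersection is empty.
Length = 0

0


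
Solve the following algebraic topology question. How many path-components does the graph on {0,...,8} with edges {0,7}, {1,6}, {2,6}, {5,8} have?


Run DFS/union-find over 9 vertices.
V = 9, E = 4.
Number of components = 5

5


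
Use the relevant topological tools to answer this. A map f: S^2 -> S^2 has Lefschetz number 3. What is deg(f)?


L(f) = 1 + (-1)^2 deg(f) on S^2.
3 = 1 + (-1)^2 * deg(f)
(-1)^2 * deg(f) = 2
deg(f) = 2

2


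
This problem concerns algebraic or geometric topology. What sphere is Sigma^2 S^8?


Each suspension raises dimension by 1: Sigma S^n = S^{n+1}.
Sigma^2 S^8 = S^{8+2} = S^10

10


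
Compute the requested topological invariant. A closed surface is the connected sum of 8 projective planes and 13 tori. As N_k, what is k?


Since a >= 1, the sum is non-orientable; each T^2 can be replaced by RP^2 # RP^2 (since T^2#RP^2 = 3RP^2).
Total crosscaps k = 8 + 2*13 = 34.
Check via chi: chi = 8*1 + 13*0 - (8+13-1)*2 = -32 = 2 - k = -32. Consistent.

34


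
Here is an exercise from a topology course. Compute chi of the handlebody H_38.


A genus-g handlebody deformation retracts to a wedge of g circles.
chi(vee_g S^1) = 1 - g.
chi(H_38) = 1 - 38 = -37

-37


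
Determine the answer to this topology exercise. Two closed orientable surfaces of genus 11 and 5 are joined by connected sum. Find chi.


chi(Sigma_11) = 2 - 2*11 = -20
chi(Sigma_5) = 2 - 2*5 = -8
For surfaces: chi(A#B) = chi(A) + chi(B) - 2.
chi = -20 + -8 - 2 = -30

-30


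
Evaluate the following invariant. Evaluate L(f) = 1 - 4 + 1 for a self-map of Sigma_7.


L(f) = tr(f_0*) - tr(f_1*) + tr(f_2*).
= 1 - (4) + (1)
= -2

-2


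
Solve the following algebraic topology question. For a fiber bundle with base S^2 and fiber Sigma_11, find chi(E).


chi(S^2) = 2 (n even), chi(Sigma_11) = 2 - 2*11 = -20.
chi(E) = 2 * (-20) = -40

-40


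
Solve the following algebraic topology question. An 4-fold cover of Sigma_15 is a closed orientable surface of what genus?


For an n-sheeted cover: chi(E) = n * chi(B).
chi(Sigma_15) = 2 - 2*15 = -28.
chi(E) = 4 * (-28) = -112.
genus(E) = (2 - chi(E))/2 = (2 - (-112))/2 = 114/2 = 57

57


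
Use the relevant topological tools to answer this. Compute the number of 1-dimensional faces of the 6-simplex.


Delta^6 has 6+1 vertices. A 1-face is a choice of 1+1 vertices.
f_1 = C(6+1, 1+1) = C(7,2) = 21

21


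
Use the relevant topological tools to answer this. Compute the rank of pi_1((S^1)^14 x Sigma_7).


pi_1(A x B) = pi_1(A) x pi_1(B); rank of abelianization = b_1.
b_1(T^14) = 14, b_1(Sigma_7) = 2*7 = 14.
b_1(product) = 14 + 14 = 28

28


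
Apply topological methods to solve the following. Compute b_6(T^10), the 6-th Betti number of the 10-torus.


By the Kunneth formula, b_k(T^n) = C(n,k).
b_6(T^10) = C(10,6).
C(10,6) = 10!/(6!*4!) = 210

210


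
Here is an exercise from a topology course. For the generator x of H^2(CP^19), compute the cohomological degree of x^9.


|x| = 2 in H^*(CP^n).
|x^9| = 9 * |x| = 9 * 2 = 18

18


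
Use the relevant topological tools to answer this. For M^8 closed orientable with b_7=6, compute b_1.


Poincare duality for closed orientable n-manifolds: b_k = b_{n-k}.
Here n = 8, so b_1 = b_7 = 6

6


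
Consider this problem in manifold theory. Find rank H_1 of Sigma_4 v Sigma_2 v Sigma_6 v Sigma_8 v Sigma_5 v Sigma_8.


For a wedge X v Y: reduced H_k(X v Y) = H_k(X) + H_k(Y).
Each Sigma_g contributes b_1 = 2g.
b_1 = 8 + 4 + 12 + 16 + 10 + 16 = 66

66


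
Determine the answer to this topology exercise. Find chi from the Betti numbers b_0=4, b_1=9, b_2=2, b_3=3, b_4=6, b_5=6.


chi = sum_k (-1)^k b_k.
= (4) + (-9) + (2) + (-3) + (6) + (-6)
= -6

-6


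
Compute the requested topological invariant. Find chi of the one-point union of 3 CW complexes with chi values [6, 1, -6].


chi(A v B) = chi(A) + chi(B) - 1 (one point identified).
For 3 spaces: chi = (sum chi_i) - (3 - 1).
sum = 1; chi = 1 - 2 = -1

-1


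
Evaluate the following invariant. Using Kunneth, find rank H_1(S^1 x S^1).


Each S^d has Poincare polynomial 1 + t^d.
The product S^1 x S^1 has Poincare polynomial prod(1+t^d_i).
Expanding: b_0=1, b_1=2, b_2=1.
b_1 = 2

2


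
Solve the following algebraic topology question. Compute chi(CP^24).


CP^24 has one cell in each even dimension 0, 2, ..., 2*24 (24+1 cells total).
All cells are even-dimensional, so chi = number of cells.
chi = 24 + 1 = 25

25


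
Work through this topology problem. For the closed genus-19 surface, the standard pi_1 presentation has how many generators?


Standard presentation: pi_1(Sigma_g) = <a_1,b_1,...,a_g,b_g | [a_1,b_1]...[a_g,b_g] = 1>.
Number of generators = 2g = 2*19 = 38

38


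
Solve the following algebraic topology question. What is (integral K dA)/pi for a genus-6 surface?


Gauss-Bonnet: integral K dA = 2*pi*chi(M).
chi(Sigma_6) = 2 - 2*6 = -10.
(integral K dA)/pi = 2*chi = 2*(-10) = -20

-20


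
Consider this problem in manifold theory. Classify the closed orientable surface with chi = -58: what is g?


chi = 2 - 2g for closed orientable surfaces.
-58 = 2 - 2g
2g = 2 - (-58) = 60
g = 30

30


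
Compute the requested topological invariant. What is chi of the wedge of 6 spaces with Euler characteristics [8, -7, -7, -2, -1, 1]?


chi(A v B) = chi(A) + chi(B) - 1 (one point identified).
For 6 spaces: chi = (sum chi_i) - (6 - 1).
sum = -8; chi = -8 - 5 = -13

-13


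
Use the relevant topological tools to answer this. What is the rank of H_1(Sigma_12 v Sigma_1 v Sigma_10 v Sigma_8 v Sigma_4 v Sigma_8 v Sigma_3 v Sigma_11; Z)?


For a wedge X v Y: reduced H_k(X v Y) = H_k(X) + H_k(Y).
Each Sigma_g contributes b_1 = 2g.
b_1 = 24 + 2 + 20 + 16 + 8 + 16 + 6 + 22 = 114

114


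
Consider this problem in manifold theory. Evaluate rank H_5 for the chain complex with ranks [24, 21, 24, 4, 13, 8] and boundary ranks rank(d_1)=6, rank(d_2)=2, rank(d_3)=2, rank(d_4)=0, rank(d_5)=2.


rank H_k = rank(ker d_k) - rank(im d_{k+1}).
rank(ker d_5) = rank(C_5) - rank(d_5) = 8 - 2 = 6.
rank(im d_{5+1}) = 0.
rank H_5 = 6 - 0 = 6

6


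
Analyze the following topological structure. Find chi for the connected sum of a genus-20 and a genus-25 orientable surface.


chi(Sigma_20) = 2 - 2*20 = -38
chi(Sigma_25) = 2 - 2*25 = -48
For surfaces: chi(A#B) = chi(A) + chi(B) - 2.
chi = -38 + -48 - 2 = -88

-88


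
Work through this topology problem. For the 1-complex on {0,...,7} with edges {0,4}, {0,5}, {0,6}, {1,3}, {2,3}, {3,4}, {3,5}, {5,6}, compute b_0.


Run DFS/union-find over 8 vertices.
V = 8, E = 8.
Number of components = 2

2


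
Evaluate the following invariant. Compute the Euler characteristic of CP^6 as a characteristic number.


For any closed oriented manifold, <e(TM),[M]> = chi(M).
chi(CP^6) = 6+1 = 7

7


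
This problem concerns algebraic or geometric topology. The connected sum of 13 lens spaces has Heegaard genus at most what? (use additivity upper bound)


Heegaard genus satisfies g(A#B) <= g(A) + g(B).
Each lens space has g = 1.
Upper bound: 13 * 1 = 13

13


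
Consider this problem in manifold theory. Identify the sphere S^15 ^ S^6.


S^m ^ S^n = S^{m+n}.
k = 15 + 6 = 21

21


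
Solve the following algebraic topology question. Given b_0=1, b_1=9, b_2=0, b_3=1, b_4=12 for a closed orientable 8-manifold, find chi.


By Poincare duality b_k = b_{8-k}, so full Betti numbers: b_0=1, b_1=9, b_2=0, b_3=1, b_4=12, b_5=1, b_6=0, b_7=9, b_8=1.
chi = sum (-1)^k b_k = -6

-6


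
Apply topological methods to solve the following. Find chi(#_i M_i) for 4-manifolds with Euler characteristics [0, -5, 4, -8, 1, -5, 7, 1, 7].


For n-manifolds: chi(A#B) = chi(A) + chi(B) - chi(S^4).
chi(S^4) = 1 + (-1)^4 = 2.
chi(#) = (sum chi_i) - (9-1)*chi(S^4) = 2 - 8*2 = -14

-14


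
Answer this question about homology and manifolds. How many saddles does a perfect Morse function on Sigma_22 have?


A perfect Morse function has m_k = b_k.
For Sigma_22: b_0=1, b_1=2g=44, b_2=1.
Saddles m_1 = 2g = 44

44


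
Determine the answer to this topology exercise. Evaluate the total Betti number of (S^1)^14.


b_k(T^14) = C(14,k), so the sum over k is sum_k C(14,k) = 2^14.
Total = 2^14 = 16384

16384


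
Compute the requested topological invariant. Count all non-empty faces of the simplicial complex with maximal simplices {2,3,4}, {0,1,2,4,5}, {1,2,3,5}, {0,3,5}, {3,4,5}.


Each maximal simplex on m vertices has 2^m - 1 nonempty faces.
Take the union (dedupe shared faces).
Total distinct faces = 44

44


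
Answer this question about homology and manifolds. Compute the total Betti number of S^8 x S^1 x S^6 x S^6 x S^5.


Total Betti number is multiplicative under products.
Each S^d (d>=1) has total Betti number 2.
There are 5 sphere factors.
Total = 2^5 = 32

32


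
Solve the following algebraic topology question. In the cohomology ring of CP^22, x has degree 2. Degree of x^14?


|x| = 2 in H^*(CP^n).
|x^14| = 14 * |x| = 14 * 2 = 28

28


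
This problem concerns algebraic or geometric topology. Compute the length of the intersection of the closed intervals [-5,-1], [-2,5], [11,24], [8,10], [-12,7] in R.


Intersection = [max(a_i), min(b_i)] = [11, -1].
Since 11 > -1, the intersection is empty.
Length = 0

0


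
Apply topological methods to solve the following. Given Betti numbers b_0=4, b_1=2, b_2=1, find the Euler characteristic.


chi = sum_k (-1)^k b_k.
= (4) + (-2) + (1)
= 3

3


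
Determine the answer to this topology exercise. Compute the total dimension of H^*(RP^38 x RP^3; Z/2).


dim H^*(RP^n; Z/2) = n+1 (one Z/2 in each degree 0..n).
Total Betti number is multiplicative.
Total = (38+1) * (3+1) = 39 * 4 = 156

156


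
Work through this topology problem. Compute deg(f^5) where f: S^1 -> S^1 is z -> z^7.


deg(f) = 7. Degree is multiplicative: deg(f^5) = (deg f)^5.
deg(f^5) = (7)^5 = 16807

16807


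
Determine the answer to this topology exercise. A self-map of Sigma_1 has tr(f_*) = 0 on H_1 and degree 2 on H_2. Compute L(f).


L(f) = tr(f_0*) - tr(f_1*) + tr(f_2*).
= 1 - (0) + (2)
= 3

3


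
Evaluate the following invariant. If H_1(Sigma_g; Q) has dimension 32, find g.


For a closed orientable surface: b_1 = 2g.
32 = 2g
g = 32 / 2 = 16

16


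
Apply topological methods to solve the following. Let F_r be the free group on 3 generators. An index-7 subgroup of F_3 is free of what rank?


Nielsen-Schreier: an index-n subgroup of F_r is free of rank 1 + n(r-1).
Equivalently: chi(cover) = n*chi(base); chi(vee_r S^1) = 1 - 3 = -2.
chi(E) = 7*(-2) = -14; rank = 1 - chi(E) = 1 - (-14) = 15.
rank = 1 + 7*(3-1) = 1 + 14 = 15

15


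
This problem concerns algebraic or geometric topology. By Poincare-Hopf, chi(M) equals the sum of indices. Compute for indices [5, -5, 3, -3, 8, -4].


Poincare-Hopf: chi(M) = sum of indices of zeros.
chi = (5) + (-5) + (3) + (-3) + (8) + (-4) = 4

4


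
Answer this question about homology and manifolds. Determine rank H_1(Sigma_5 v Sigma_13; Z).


For a wedge: H_1(A v B) = H_1(A) + H_1(B).
b_1(Sigma_5) = 10, b_1(Sigma_13) = 26.
b_1 = 10 + 26 = 36

36


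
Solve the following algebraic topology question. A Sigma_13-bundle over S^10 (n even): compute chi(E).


chi(S^10) = 2 (n even), chi(Sigma_13) = 2 - 2*13 = -24.
chi(E) = 2 * (-24) = -48

-48


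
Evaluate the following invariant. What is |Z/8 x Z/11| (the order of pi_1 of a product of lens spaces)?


pi_1(X x Y) = pi_1(X) x pi_1(Y).
pi_1(L(8,1)) = Z/8, pi_1(L(11,1)) = Z/11.
|Z/8 x Z/11| = 8 * 11 = 88

88


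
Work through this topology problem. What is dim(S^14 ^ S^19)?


S^m ^ S^n = S^{m+n}.
k = 14 + 19 = 33

33


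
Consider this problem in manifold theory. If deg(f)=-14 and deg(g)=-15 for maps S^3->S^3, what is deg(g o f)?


Degree is multiplicative under composition: deg(g o f) = deg(g) * deg(f).
= -15 * -14 = 210

210


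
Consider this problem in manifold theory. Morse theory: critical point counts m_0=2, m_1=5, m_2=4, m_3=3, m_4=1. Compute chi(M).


Morse theory: chi(M) = sum_k (-1)^k m_k where m_k = #(index-k critical points).
= (2) + (-5) + (4) + (-3) + (1) = -1

-1


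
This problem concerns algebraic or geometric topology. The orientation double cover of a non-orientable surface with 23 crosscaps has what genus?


chi(N_23) = 2 - 23 = -21.
Double cover: chi(Sigma_g) = 2 * chi(N_23) = 2*(-21) = -42.
2 - 2g = -42, so g = (2 - (-42))/2 = 44/2 = 22

22


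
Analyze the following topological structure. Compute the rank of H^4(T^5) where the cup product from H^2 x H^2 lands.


Cup product: H^p x H^q -> H^{p+q}; here p+q = 2+2 = 4.
rank H^k(T^n) = C(n,k).
C(5,4) = 5

5


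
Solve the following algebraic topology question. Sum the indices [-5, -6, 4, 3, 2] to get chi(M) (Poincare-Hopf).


Poincare-Hopf: chi(M) = sum of indices of zeros.
chi = (-5) + (-6) + (4) + (3) + (2) = -2

-2


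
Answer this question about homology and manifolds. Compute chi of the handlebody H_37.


A genus-g handlebody deformation retracts to a wedge of g circles.
chi(vee_g S^1) = 1 - g.
chi(H_37) = 1 - 37 = -36

-36


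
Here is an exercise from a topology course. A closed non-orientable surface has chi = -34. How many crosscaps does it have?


chi = 2 - k for closed non-orientable surfaces with k crosscaps.
-34 = 2 - k
k = 2 - (-34) = 36

36


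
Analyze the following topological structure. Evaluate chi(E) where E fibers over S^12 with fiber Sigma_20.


chi(S^12) = 2 (n even), chi(Sigma_20) = 2 - 2*20 = -38.
chi(E) = 2 * (-38) = -76

-76


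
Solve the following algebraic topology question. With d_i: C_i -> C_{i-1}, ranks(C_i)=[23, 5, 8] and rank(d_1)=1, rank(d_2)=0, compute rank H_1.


rank H_k = rank(ker d_k) - rank(im d_{k+1}).
rank(ker d_1) = rank(C_1) - rank(d_1) = 5 - 1 = 4.
rank(im d_{1+1}) = 0.
rank H_1 = 4 - 0 = 4

4


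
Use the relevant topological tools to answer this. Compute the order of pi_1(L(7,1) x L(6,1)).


pi_1(X x Y) = pi_1(X) x pi_1(Y).
pi_1(L(7,1)) = Z/7, pi_1(L(6,1)) = Z/6.
|Z/7 x Z/6| = 7 * 6 = 42

42


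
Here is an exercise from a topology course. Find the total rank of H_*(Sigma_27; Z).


For Sigma_27: b_0 = 1, b_1 = 2g = 54, b_2 = 1.
Total = 1 + 54 + 1 = 56

56


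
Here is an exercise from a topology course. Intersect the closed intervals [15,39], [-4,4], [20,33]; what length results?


Intersection = [max(a_i), min(b_i)] = [20, 4].
Since 20 > 4, the intersection is empty.
Length = 0

0


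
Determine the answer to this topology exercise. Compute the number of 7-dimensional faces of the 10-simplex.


Delta^10 has 10+1 vertices. A 7-face is a choice of 7+1 vertices.
f_7 = C(10+1, 7+1) = C(11,8) = 165

165


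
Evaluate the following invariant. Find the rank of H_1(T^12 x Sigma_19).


pi_1(A x B) = pi_1(A) x pi_1(B); rank of abelianization = b_1.
b_1(T^12) = 12, b_1(Sigma_19) = 2*19 = 38.
b_1(product) = 12 + 38 = 50

50


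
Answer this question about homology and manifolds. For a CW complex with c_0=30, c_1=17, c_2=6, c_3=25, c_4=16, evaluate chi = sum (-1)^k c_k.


chi = sum_k (-1)^k c_k.
= (-1)^0*30 + (-1)^1*17 + (-1)^2*6 + (-1)^3*25 + (-1)^4*16
= (30) + (-17) + (6) + (-25) + (16)
= 10

10


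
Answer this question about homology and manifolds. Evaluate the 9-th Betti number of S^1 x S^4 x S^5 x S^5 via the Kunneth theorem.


Each S^d has Poincare polynomial 1 + t^d.
The product S^1 x S^4 x S^5 x S^5 has Poincare polynomial prod(1+t^d_i).
Expanding: b_0=1, b_1=1, b_4=1, b_5=3, b_6=2, b_9=2, b_10=3, b_11=1, b_14=1, b_15=1.
b_9 = 2

2


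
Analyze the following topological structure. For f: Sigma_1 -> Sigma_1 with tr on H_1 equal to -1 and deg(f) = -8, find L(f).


L(f) = tr(f_0*) - tr(f_1*) + tr(f_2*).
= 1 - (-1) + (-8)
= -6

-6


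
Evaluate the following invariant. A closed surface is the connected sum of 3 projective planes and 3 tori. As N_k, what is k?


Since a >= 1, the sum is non-orientable; each T^2 can be replaced by RP^2 # RP^2 (since T^2#RP^2 = 3RP^2).
Total crosscaps k = 3 + 2*3 = 9.
Check via chi: chi = 3*1 + 3*0 - (3+3-1)*2 = -7 = 2 - k = -7. Consistent.

9


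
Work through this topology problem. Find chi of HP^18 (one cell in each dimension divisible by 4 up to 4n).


HP^18 has one cell in each dimension 0, 4, ..., 4*18 (18+1 cells, all even-dim).
chi = 18 + 1 = 19

19


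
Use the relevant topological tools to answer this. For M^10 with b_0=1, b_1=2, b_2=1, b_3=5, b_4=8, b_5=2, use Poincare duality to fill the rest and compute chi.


By Poincare duality b_k = b_{10-k}, so full Betti numbers: b_0=1, b_1=2, b_2=1, b_3=5, b_4=8, b_5=2, b_6=8, b_7=5, b_8=1, b_9=2, b_10=1.
chi = sum (-1)^k b_k = 4

4


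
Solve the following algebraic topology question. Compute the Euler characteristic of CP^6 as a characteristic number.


For any closed oriented manifold, <e(TM),[M]> = chi(M).
chi(CP^6) = 6+1 = 7

7


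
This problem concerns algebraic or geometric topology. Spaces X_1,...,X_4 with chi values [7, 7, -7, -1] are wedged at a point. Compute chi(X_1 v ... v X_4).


chi(A v B) = chi(A) + chi(B) - 1 (one point identified).
For 4 spaces: chi = (sum chi_i) - (4 - 1).
sum = 6; chi = 6 - 3 = 3

3


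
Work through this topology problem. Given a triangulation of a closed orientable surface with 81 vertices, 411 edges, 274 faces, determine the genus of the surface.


chi = V - E + F = 81 - 411 + 274 = -56
For orientable closed surface: chi = 2 - 2g, so g = (2 - chi)/2.
g = (2 - (-56)) / 2 = 58 / 2 = 29

29


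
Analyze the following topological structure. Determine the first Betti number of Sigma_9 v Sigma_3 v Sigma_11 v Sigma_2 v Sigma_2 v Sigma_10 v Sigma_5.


For a wedge X v Y: reduced H_k(X v Y) = H_k(X) + H_k(Y).
Each Sigma_g contributes b_1 = 2g.
b_1 = 18 + 6 + 22 + 4 + 4 + 20 + 10 = 84

84


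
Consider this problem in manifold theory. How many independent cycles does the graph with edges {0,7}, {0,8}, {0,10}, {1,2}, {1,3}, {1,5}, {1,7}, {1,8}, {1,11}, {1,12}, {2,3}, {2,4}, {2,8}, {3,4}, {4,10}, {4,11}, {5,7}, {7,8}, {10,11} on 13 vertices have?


b_1 = E - V + (number of components).
E = 19, V = 13, components = 3.
b_1 = 19 - 13 + 3 = 9

9


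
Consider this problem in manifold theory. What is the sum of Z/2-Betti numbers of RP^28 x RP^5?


dim H^*(RP^n; Z/2) = n+1 (one Z/2 in each degree 0..n).
Total Betti number is multiplicative.
Total = (28+1) * (5+1) = 29 * 6 = 174

174


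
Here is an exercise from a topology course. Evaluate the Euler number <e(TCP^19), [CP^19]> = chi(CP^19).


For any closed oriented manifold, <e(TM),[M]> = chi(M).
chi(CP^19) = 19+1 = 20

20


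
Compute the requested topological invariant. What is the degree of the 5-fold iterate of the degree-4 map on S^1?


deg(f) = 4. Degree is multiplicative: deg(f^5) = (deg f)^5.
deg(f^5) = (4)^5 = 1024

1024


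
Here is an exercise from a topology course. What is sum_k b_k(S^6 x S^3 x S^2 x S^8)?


Total Betti number is multiplicative under products.
Each S^d (d>=1) has total Betti number 2.
There are 4 sphere factors.
Total = 2^4 = 16

16


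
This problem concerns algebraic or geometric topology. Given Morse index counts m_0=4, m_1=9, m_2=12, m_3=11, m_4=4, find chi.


Morse theory: chi(M) = sum_k (-1)^k m_k where m_k = #(index-k critical points).
= (4) + (-9) + (12) + (-11) + (4) = 0

0


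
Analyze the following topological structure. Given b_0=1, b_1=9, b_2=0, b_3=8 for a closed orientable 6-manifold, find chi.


By Poincare duality b_k = b_{6-k}, so full Betti numbers: b_0=1, b_1=9, b_2=0, b_3=8, b_4=0, b_5=9, b_6=1.
chi = sum (-1)^k b_k = -24

-24


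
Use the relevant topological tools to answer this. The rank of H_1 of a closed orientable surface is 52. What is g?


For a closed orientable surface: b_1 = 2g.
52 = 2g
g = 52 / 2 = 26

26


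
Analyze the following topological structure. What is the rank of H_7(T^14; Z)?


By the Kunneth formula, b_k(T^n) = C(n,k).
b_7(T^14) = C(14,7).
C(14,7) = 14!/(7!*7!) = 3432

3432


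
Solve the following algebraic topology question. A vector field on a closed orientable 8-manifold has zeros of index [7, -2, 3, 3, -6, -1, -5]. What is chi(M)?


Poincare-Hopf: chi(M) = sum of indices of zeros.
chi = (7) + (-2) + (3) + (3) + (-6) + (-1) + (-5) = -1

-1


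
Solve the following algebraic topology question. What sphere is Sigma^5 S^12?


Each suspension raises dimension by 1: Sigma S^n = S^{n+1}.
Sigma^5 S^12 = S^{12+5} = S^17

17


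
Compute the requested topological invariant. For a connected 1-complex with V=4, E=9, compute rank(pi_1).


For a connected graph: rank(pi_1) = b_1 = E - V + 1 = 1 - chi.
chi = V - E = 4 - 9 = -5.
rank = 1 - (-5) = 9 - 4 + 1 = 6

6


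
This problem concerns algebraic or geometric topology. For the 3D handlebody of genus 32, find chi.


A genus-g handlebody deformation retracts to a wedge of g circles.
chi(vee_g S^1) = 1 - g.
chi(H_32) = 1 - 32 = -31

-31


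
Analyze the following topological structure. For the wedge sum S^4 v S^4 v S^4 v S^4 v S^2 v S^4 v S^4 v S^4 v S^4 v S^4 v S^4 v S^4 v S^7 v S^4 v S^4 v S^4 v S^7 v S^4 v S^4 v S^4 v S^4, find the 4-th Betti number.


For a wedge of spheres, H_k (k>0) is free on one generator per sphere of dimension k.
Spheres of dimension 4: count = 18.
b_4 = 18

18


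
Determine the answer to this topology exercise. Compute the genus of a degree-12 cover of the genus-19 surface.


For an n-sheeted cover: chi(E) = n * chi(B).
chi(Sigma_19) = 2 - 2*19 = -36.
chi(E) = 12 * (-36) = -432.
genus(E) = (2 - chi(E))/2 = (2 - (-432))/2 = 434/2 = 217

217


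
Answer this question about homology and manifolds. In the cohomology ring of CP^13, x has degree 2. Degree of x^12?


|x| = 2 in H^*(CP^n).
|x^12| = 12 * |x| = 12 * 2 = 24

24


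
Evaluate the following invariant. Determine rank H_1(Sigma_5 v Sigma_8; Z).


For a wedge: H_1(A v B) = H_1(A) + H_1(B).
b_1(Sigma_5) = 10, b_1(Sigma_8) = 16.
b_1 = 10 + 16 = 26

26


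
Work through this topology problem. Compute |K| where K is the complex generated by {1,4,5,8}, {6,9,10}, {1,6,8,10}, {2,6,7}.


Each maximal simplex on m vertices has 2^m - 1 nonempty faces.
Take the union (dedupe shared faces).
Total distinct faces = 37

37


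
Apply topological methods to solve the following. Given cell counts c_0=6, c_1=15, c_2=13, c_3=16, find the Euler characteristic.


chi = sum_k (-1)^k c_k.
= (-1)^0*6 + (-1)^1*15 + (-1)^2*13 + (-1)^3*16
= (6) + (-15) + (13) + (-16)
= -12

-12


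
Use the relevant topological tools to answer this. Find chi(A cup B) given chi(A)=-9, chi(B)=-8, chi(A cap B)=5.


chi(A cup B) = chi(A) + chi(B) - chi(A cap B)
= -9 + (-8) - (5)
= -22

-22


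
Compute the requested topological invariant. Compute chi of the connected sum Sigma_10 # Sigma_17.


chi(Sigma_10) = 2 - 2*10 = -18
chi(Sigma_17) = 2 - 2*17 = -32
For surfaces: chi(A#B) = chi(A) + chi(B) - 2.
chi = -18 + -32 - 2 = -52

-52


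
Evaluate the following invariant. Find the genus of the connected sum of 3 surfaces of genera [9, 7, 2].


Genus is additive under connected sum of orientable surfaces.
g = 9 + 7 + 2 = 18

18


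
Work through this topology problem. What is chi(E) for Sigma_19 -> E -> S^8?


chi(S^8) = 2 (n even), chi(Sigma_19) = 2 - 2*19 = -36.
chi(E) = 2 * (-36) = -72

-72


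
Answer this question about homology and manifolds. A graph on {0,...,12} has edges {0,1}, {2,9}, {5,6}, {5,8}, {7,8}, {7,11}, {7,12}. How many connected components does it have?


Run DFS/union-find over 13 vertices.
V = 13, E = 7.
Number of components = 6

6


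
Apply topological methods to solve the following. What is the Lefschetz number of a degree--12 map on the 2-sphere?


On S^2: L(f) = tr(f_0*) + (-1)^2 tr(f_2*) = 1 + (-1)^2 * deg(f).
L(f) = 1 + (-1)^2 * -12 = 1 + -12 = -11

-11


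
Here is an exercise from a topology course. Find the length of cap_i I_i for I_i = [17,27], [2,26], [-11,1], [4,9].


Intersection = [max(a_i), min(b_i)] = [17, 1].
Since 17 > 1, the intersection is empty.
Length = 0

0


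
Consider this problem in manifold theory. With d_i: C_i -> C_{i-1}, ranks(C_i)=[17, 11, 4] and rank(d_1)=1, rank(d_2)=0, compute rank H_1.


rank H_k = rank(ker d_k) - rank(im d_{k+1}).
rank(ker d_1) = rank(C_1) - rank(d_1) = 11 - 1 = 10.
rank(im d_{1+1}) = 0.
rank H_1 = 10 - 0 = 10

10


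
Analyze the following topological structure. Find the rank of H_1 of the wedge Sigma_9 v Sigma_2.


For a wedge: H_1(A v B) = H_1(A) + H_1(B).
b_1(Sigma_9) = 18, b_1(Sigma_2) = 4.
b_1 = 18 + 4 = 22

22


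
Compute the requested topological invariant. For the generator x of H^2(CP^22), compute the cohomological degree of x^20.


|x| = 2 in H^*(CP^n).
|x^20| = 20 * |x| = 20 * 2 = 40

40


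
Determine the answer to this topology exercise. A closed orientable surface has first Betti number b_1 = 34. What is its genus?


For a closed orientable surface: b_1 = 2g.
34 = 2g
g = 34 / 2 = 17

17


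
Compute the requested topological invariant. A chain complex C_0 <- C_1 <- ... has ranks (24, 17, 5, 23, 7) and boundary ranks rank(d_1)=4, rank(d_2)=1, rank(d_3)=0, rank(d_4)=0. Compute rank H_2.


rank H_k = rank(ker d_k) - rank(im d_{k+1}).
rank(ker d_2) = rank(C_2) - rank(d_2) = 5 - 1 = 4.
rank(im d_{2+1}) = 0.
rank H_2 = 4 - 0 = 4

4


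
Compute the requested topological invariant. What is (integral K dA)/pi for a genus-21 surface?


Gauss-Bonnet: integral K dA = 2*pi*chi(M).
chi(Sigma_21) = 2 - 2*21 = -40.
(integral K dA)/pi = 2*chi = 2*(-40) = -80

-80


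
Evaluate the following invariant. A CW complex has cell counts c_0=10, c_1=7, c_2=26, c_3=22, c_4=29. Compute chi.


chi = sum_k (-1)^k c_k.
= (-1)^0*10 + (-1)^1*7 + (-1)^2*26 + (-1)^3*22 + (-1)^4*29
= (10) + (-7) + (26) + (-22) + (29)
= 36

36


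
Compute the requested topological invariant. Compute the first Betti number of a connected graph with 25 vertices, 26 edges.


For a connected graph: rank(pi_1) = b_1 = E - V + 1 = 1 - chi.
chi = V - E = 25 - 26 = -1.
rank = 1 - (-1) = 26 - 25 + 1 = 2

2


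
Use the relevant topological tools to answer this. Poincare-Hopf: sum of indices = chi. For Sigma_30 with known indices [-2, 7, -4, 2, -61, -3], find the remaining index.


Poincare-Hopf: sum of indices = chi(M).
chi(Sigma_30) = 2 - 2*30 = -58.
Sum of known indices = -61.
x = chi - (sum known) = -58 - (-61) = 3

3


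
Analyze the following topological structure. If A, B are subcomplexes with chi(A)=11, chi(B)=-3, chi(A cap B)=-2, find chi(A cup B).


chi(A cup B) = chi(A) + chi(B) - chi(A cap B)
= 11 + (-3) - (-2)
= 10

10


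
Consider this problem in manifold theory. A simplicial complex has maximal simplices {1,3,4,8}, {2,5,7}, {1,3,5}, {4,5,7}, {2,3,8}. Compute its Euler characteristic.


Enumerate all faces; f-vector: f_0=7, f_1=15, f_2=8, f_3=1.
chi = sum (-1)^k f_k = -1

-1


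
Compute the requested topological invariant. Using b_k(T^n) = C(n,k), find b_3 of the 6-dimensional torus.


By the Kunneth formula, b_k(T^n) = C(n,k).
b_3(T^6) = C(6,3).
C(6,3) = 6!/(3!*3!) = 20

20


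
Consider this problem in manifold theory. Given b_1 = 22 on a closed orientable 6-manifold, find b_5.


Poincare duality for closed orientable n-manifolds: b_k = b_{n-k}.
Here n = 6, so b_5 = b_1 = 22

22


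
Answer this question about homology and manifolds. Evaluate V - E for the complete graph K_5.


K_5: V = 5, E = C(5,2) = 10.
chi = V - E = 5 - 10 = -5

-5


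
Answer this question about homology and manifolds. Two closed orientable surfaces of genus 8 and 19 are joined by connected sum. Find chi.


chi(Sigma_8) = 2 - 2*8 = -14
chi(Sigma_19) = 2 - 2*19 = -36
For surfaces: chi(A#B) = chi(A) + chi(B) - 2.
chi = -14 + -36 - 2 = -52

-52


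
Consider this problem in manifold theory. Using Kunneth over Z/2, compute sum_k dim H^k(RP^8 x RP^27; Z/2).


dim H^*(RP^n; Z/2) = n+1 (one Z/2 in each degree 0..n).
Total Betti number is multiplicative.
Total = (8+1) * (27+1) = 9 * 28 = 252

252


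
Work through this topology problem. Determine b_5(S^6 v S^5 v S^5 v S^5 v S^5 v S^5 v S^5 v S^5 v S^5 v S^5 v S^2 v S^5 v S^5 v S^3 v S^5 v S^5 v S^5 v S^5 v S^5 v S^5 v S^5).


For a wedge of spheres, H_k (k>0) is free on one generator per sphere of dimension k.
Spheres of dimension 5: count = 18.
b_5 = 18

18


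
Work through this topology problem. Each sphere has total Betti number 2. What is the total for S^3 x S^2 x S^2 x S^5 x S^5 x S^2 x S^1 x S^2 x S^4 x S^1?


Total Betti number is multiplicative under products.
Each S^d (d>=1) has total Betti number 2.
There are 10 sphere factors.
Total = 2^10 = 1024

1024


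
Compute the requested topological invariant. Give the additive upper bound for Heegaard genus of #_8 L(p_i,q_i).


Heegaard genus satisfies g(A#B) <= g(A) + g(B).
Each lens space has g = 1.
Upper bound: 8 * 1 = 8

8


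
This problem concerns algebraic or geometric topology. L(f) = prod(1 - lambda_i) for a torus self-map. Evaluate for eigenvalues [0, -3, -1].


For a torus self-map: L(f) = det(I - A) where A acts on H_1.
L(f) = (1-0) * (1--3) * (1--1) = 1 * 4 * 2 = 8

8


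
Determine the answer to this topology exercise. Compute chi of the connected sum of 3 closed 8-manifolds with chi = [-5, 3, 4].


For n-manifolds: chi(A#B) = chi(A) + chi(B) - chi(S^8).
chi(S^8) = 1 + (-1)^8 = 2.
chi(#) = (sum chi_i) - (3-1)*chi(S^8) = 2 - 2*2 = -2

-2


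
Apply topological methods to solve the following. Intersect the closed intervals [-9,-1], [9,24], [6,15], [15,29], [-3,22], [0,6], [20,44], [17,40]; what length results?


Intersection = [max(a_i), min(b_i)] = [20, -1].
Since 20 > -1, the intersection is empty.
Length = 0

0


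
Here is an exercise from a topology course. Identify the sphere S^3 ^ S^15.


S^m ^ S^n = S^{m+n}.
k = 3 + 15 = 18

18
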